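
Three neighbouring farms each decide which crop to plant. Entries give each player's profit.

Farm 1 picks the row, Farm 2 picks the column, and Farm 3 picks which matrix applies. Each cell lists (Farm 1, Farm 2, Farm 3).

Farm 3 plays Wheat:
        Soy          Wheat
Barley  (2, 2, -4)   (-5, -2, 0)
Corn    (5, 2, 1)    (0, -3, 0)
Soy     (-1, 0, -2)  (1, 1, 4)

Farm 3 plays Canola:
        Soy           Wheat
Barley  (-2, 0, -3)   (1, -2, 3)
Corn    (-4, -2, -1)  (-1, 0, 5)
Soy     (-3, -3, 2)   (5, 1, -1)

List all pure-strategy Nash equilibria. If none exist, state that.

Check each profile: it is a Nash equilibrium iff no player can strictly gain by switching unilaterally.
(Barley, Soy, Wheat): Farm 1 can switch to Corn (2 → 5). Not NE.
(Barley, Soy, Canola): Farm 1 gets -2, best alternative -3; Farm 2 gets 0, best alternative -2; Farm 3 gets -3, best alternative -4. No profitable deviation — NE.
(Barley, Wheat, Wheat): Farm 1 can switch to Corn (-5 → 0). Not NE.
(Barley, Wheat, Canola): Farm 1 can switch to Soy (1 → 5). Not NE.
(Corn, Soy, Wheat): Farm 1 gets 5, best alternative 2; Farm 2 gets 2, best alternative -3; Farm 3 gets 1, best alternative -1. No profitable deviation — NE.
(Corn, Soy, Canola): Farm 1 can switch to Barley (-4 → -2). Not NE.
(Corn, Wheat, Wheat): Farm 1 can switch to Soy (0 → 1). Not NE.
(Corn, Wheat, Canola): Farm 1 can switch to Barley (-1 → 1). Not NE.
(Soy, Soy, Wheat): Farm 1 can switch to Barley (-1 → 2). Not NE.
(Soy, Soy, Canola): Farm 1 can switch to Barley (-3 → -2). Not NE.
(Soy, Wheat, Wheat): Farm 1 gets 1, best alternative 0; Farm 2 gets 1, best alternative 0; Farm 3 gets 4, best alternative -1. No profitable deviation — NE.
(The remaining 1 profile has a profitable deviation by the same check.)

The pure Nash equilibria are (Barley, Soy, Canola); (Corn, Soy, Wheat); (Soy, Wheat, Wheat).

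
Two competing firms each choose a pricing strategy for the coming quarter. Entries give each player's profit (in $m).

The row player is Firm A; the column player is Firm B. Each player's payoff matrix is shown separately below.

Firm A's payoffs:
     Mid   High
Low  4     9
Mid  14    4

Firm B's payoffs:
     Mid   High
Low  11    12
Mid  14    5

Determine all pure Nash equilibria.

(Low, High) and (Mid, Mid)

Firm A against Mid: payoffs 4, 14 → best response Mid.
Firm A against High: payoffs 9, 4 → best response Low.
Firm B against Low: payoffs 11, 12 → best response High.
Firm B against Mid: payoffs 14, 5 → best response Mid.
Mutual best responses: (Low, High); (Mid, Mid).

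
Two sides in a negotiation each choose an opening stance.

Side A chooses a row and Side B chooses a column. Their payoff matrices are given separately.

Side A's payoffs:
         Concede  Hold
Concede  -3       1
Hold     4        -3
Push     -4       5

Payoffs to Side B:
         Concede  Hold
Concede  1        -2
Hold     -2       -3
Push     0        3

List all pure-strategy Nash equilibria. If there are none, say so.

The pure Nash equilibria are (Hold, Concede) and (Push, Hold).

(Concede, Concede): Side A can switch to Hold (-3 → 4). Not NE.
(Concede, Hold): Side A can switch to Push (1 → 5). Not NE.
(Hold, Concede): Side A gets 4, best alternative -3; Side B gets -2, best alternative -3. No profitable deviation — NE.
(Hold, Hold): Side A can switch to Concede (-3 → 1). Not NE.
(Push, Concede): Side A can switch to Concede (-4 → -3). Not NE.
(Push, Hold): Side A gets 5, best alternative 1; Side B gets 3, best alternative 0. No profitable deviation — NE.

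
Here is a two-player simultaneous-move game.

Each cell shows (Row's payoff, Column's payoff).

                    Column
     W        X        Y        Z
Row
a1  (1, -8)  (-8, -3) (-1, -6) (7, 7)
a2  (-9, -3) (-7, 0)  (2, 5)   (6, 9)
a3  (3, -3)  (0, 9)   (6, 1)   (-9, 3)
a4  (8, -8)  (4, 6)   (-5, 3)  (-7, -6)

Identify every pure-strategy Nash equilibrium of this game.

Pure-strategy Nash equilibria: (a1, Z) and (a4, X)

For each player, find the best response to each opponent profile; mutual best responses are the pure NE.
Row against W: payoffs 1, -9, 3, 8 → best response a4.
Row against X: payoffs -8, -7, 0, 4 → best response a4.
Row against Y: payoffs -1, 2, 6, -5 → best response a3.
Row against Z: payoffs 7, 6, -9, -7 → best response a1.
Column against a1: payoffs -8, -3, -6, 7 → best response Z.
Column against a2: payoffs -3, 0, 5, 9 → best response Z.
Column against a3: payoffs -3, 9, 1, 3 → best response X.
Column against a4: payoffs -8, 6, 3, -6 → best response X.
Mutual best responses: (a1, Z); (a4, X).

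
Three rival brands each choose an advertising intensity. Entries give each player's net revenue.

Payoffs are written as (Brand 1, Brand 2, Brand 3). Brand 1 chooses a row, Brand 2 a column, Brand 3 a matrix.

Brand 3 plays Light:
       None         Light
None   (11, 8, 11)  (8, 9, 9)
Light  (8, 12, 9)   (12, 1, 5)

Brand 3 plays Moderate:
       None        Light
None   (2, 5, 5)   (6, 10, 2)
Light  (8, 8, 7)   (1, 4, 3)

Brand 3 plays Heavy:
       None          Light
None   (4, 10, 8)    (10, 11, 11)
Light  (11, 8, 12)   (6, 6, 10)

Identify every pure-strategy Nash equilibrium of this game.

Check each profile: it is a Nash equilibrium iff no player can strictly gain by switching unilaterally.
(None, None, Light): Brand 2 can switch to Light (8 → 9). Not NE.
(None, None, Moderate): Brand 1 can switch to Light (2 → 8). Not NE.
(None, None, Heavy): Brand 1 can switch to Light (4 → 11). Not NE.
(None, Light, Light): Brand 1 can switch to Light (8 → 12). Not NE.
(None, Light, Moderate): Brand 3 can switch to Light (2 → 9). Not NE.
(None, Light, Heavy): Brand 1 gets 10, best alternative 6; Brand 2 gets 11, best alternative 10; Brand 3 gets 11, best alternative 9. No profitable deviation — NE.
(Light, None, Light): Brand 1 can switch to None (8 → 11). Not NE.
(Light, None, Heavy): Brand 1 gets 11, best alternative 4; Brand 2 gets 8, best alternative 6; Brand 3 gets 12, best alternative 9. No profitable deviation — NE.
(The remaining 4 profiles each have a profitable deviation by the same check.)

(None, Light, Heavy) and (Light, None, Heavy)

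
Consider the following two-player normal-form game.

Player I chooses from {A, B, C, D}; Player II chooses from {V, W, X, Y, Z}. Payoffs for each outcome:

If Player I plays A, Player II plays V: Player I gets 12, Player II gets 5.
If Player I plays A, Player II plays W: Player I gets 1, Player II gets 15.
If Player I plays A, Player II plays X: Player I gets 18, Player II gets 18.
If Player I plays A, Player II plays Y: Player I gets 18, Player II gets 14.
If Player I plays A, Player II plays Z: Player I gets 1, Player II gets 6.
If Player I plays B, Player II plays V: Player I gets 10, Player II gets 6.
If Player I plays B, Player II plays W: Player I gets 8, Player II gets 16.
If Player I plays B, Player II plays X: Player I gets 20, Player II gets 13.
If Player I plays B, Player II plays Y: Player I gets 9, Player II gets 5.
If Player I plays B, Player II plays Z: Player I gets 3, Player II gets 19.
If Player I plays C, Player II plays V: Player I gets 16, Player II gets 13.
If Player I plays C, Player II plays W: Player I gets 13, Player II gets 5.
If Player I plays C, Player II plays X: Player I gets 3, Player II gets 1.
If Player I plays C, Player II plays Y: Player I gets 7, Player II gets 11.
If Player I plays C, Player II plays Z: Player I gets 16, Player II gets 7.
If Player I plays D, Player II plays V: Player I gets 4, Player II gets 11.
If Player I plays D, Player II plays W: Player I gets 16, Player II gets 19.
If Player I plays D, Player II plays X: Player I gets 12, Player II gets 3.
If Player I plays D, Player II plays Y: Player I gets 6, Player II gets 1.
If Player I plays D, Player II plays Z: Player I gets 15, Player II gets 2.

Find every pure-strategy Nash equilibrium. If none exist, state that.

Mark each player's best response to every combination of opponents' strategies; a profile where every player is best-responding is a pure Nash equilibrium.
Player I against V: payoffs 12, 10, 16, 4 → best response C.
Player I against W: payoffs 1, 8, 13, 16 → best response D.
Player I against X: payoffs 18, 20, 3, 12 → best response B.
Player I against Y: payoffs 18, 9, 7, 6 → best response A.
Player I against Z: payoffs 1, 3, 16, 15 → best response C.
Player II against A: payoffs 5, 15, 18, 14, 6 → best response X.
Player II against B: payoffs 6, 16, 13, 5, 19 → best response Z.
Player II against C: payoffs 13, 5, 1, 11, 7 → best response V.
Player II against D: payoffs 11, 19, 3, 1, 2 → best response W.
Mutual best responses: (C, V); (D, W).

Pure-strategy Nash equilibria: (C, V); (D, W)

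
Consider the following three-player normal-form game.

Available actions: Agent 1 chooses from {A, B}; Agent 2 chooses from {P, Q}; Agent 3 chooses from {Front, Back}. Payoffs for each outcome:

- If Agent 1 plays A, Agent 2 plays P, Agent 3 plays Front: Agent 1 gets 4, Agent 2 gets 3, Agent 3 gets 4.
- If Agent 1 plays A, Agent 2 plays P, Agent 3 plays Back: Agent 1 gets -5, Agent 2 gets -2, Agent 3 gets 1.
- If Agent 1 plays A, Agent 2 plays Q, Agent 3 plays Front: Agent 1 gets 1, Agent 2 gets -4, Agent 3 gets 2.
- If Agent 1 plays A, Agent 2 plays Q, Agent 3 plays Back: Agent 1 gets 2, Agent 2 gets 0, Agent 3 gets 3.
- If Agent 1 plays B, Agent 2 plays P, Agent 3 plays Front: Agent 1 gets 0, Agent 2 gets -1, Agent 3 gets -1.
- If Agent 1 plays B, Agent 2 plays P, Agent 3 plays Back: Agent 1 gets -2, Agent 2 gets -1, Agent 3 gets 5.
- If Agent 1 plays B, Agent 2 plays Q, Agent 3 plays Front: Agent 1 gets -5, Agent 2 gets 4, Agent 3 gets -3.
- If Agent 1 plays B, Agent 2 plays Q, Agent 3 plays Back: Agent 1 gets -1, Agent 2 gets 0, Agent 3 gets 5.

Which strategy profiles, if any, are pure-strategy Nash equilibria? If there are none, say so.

For each strategy profile, look for a profitable unilateral deviation.
(A, P, Front): Agent 1 gets 4, best alternative 0; Agent 2 gets 3, best alternative -4; Agent 3 gets 4, best alternative 1. No profitable deviation — NE.
(A, P, Back): Agent 1 can switch to B (-5 → -2). Not NE.
(A, Q, Front): Agent 2 can switch to P (-4 → 3). Not NE.
(A, Q, Back): Agent 1 gets 2, best alternative -1; Agent 2 gets 0, best alternative -2; Agent 3 gets 3, best alternative 2. No profitable deviation — NE.
(B, P, Front): Agent 1 can switch to A (0 → 4). Not NE.
(B, P, Back): Agent 2 can switch to Q (-1 → 0). Not NE.
(B, Q, Front): Agent 1 can switch to A (-5 → 1). Not NE.
(B, Q, Back): Agent 1 can switch to A (-1 → 2). Not NE.

The pure Nash equilibria are (A, P, Front) and (A, Q, Back).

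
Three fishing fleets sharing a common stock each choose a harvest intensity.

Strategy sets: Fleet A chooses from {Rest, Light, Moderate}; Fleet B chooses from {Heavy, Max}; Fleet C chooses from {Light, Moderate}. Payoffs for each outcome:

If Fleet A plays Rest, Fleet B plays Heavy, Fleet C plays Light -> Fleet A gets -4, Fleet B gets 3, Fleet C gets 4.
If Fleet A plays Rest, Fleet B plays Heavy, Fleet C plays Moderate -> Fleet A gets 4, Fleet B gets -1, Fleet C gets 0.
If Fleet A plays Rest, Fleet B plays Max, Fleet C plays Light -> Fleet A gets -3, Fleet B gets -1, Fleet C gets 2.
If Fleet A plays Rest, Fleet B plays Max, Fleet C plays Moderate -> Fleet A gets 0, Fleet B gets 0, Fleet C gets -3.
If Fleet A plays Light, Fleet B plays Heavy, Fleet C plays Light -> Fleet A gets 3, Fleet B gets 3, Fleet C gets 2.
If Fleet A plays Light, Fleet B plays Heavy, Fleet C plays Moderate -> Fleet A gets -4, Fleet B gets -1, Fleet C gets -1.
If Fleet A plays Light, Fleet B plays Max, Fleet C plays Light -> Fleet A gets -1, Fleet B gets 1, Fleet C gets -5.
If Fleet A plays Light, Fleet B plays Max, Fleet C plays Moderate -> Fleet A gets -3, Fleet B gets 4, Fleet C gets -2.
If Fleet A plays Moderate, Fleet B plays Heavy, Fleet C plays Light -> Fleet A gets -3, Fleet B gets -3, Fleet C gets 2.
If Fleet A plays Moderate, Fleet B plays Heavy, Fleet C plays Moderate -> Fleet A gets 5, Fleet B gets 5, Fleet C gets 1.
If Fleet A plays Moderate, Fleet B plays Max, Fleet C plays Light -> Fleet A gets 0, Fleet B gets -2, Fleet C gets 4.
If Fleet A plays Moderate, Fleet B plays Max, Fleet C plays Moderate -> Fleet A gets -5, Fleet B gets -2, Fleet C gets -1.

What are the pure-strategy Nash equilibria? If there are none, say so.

Fleet A against (Heavy, Light): payoffs -4, 3, -3 → best response Light.
Fleet A against (Heavy, Moderate): payoffs 4, -4, 5 → best response Moderate.
Fleet A against (Max, Light): payoffs -3, -1, 0 → best response Moderate.
Fleet A against (Max, Moderate): payoffs 0, -3, -5 → best response Rest.
Fleet B against (Rest, Light): payoffs 3, -1 → best response Heavy.
Fleet B against (Rest, Moderate): payoffs -1, 0 → best response Max.
Fleet B against (Light, Light): payoffs 3, 1 → best response Heavy.
Fleet B against (Light, Moderate): payoffs -1, 4 → best response Max.
Fleet B against (Moderate, Light): payoffs -3, -2 → best response Max.
Fleet B against (Moderate, Moderate): payoffs 5, -2 → best response Heavy.
Fleet C against (Rest, Heavy): payoffs 4, 0 → best response Light.
Fleet C against (Rest, Max): payoffs 2, -3 → best response Light.
Fleet C against (Light, Heavy): payoffs 2, -1 → best response Light.
Fleet C against (Light, Max): payoffs -5, -2 → best response Moderate.
Fleet C against (Moderate, Heavy): payoffs 2, 1 → best response Light.
Fleet C against (Moderate, Max): payoffs 4, -1 → best response Light.
Mutual best responses: (Light, Heavy, Light); (Moderate, Max, Light).

The pure Nash equilibria are (Light, Heavy, Light) and (Moderate, Max, Light).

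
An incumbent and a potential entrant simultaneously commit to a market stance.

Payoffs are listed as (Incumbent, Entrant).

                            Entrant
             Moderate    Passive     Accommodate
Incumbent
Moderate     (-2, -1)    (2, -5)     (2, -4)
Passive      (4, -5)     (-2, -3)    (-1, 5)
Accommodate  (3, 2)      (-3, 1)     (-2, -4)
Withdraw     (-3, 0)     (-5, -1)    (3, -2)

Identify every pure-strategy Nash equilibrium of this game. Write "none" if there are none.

For each strategy profile, look for a profitable unilateral deviation.
(Moderate, Moderate): Incumbent can switch to Passive (-2 → 4). Not NE.
(Moderate, Passive): Entrant can switch to Moderate (-5 → -1). Not NE.
(Moderate, Accommodate): Incumbent can switch to Withdraw (2 → 3). Not NE.
(Passive, Moderate): Entrant can switch to Passive (-5 → -3). Not NE.
(Passive, Passive): Incumbent can switch to Moderate (-2 → 2). Not NE.
(Passive, Accommodate): Incumbent can switch to Moderate (-1 → 2). Not NE.
(Accommodate, Moderate): Incumbent can switch to Passive (3 → 4). Not NE.
(Accommodate, Passive): Incumbent can switch to Moderate (-3 → 2). Not NE.
(Accommodate, Accommodate): Incumbent can switch to Moderate (-2 → 2). Not NE.
(Withdraw, Moderate): Incumbent can switch to Moderate (-3 → -2). Not NE.
(Withdraw, Passive): Incumbent can switch to Moderate (-5 → 2). Not NE.
(Withdraw, Accommodate): Entrant can switch to Moderate (-2 → 0). Not NE.

none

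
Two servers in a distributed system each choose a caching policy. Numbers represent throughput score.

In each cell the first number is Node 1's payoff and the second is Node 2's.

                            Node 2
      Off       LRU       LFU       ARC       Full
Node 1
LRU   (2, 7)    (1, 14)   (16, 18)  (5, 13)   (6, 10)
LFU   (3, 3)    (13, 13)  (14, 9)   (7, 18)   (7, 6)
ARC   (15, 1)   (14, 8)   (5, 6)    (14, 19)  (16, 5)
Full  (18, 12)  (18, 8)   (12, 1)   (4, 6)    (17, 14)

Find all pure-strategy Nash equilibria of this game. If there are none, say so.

Mark each player's best response to every combination of opponents' strategies; a profile where every player is best-responding is a pure Nash equilibrium.
Node 1 against Off: payoffs 2, 3, 15, 18 → best response Full.
Node 1 against LRU: payoffs 1, 13, 14, 18 → best response Full.
Node 1 against LFU: payoffs 16, 14, 5, 12 → best response LRU.
Node 1 against ARC: payoffs 5, 7, 14, 4 → best response ARC.
Node 1 against Full: payoffs 6, 7, 16, 17 → best response Full.
Node 2 against LRU: payoffs 7, 14, 18, 13, 10 → best response LFU.
Node 2 against LFU: payoffs 3, 13, 9, 18, 6 → best response ARC.
Node 2 against ARC: payoffs 1, 8, 6, 19, 5 → best response ARC.
Node 2 against Full: payoffs 12, 8, 1, 6, 14 → best response Full.
Mutual best responses: (LRU, LFU); (ARC, ARC); (Full, Full).

The pure Nash equilibria are (LRU, LFU), (ARC, ARC), (Full, Full).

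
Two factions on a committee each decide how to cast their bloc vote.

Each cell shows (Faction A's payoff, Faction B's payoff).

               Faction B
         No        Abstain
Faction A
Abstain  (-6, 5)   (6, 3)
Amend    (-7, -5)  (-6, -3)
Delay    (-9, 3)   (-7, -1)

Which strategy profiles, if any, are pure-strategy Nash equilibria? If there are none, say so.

Check each profile: it is a Nash equilibrium iff no player can strictly gain by switching unilaterally.
(Abstain, No): Faction A gets -6, best alternative -7; Faction B gets 5, best alternative 3. No profitable deviation — NE.
(Abstain, Abstain): Faction B can switch to No (3 → 5). Not NE.
(Amend, No): Faction A can switch to Abstain (-7 → -6). Not NE.
(Amend, Abstain): Faction A can switch to Abstain (-6 → 6). Not NE.
(Delay, No): Faction A can switch to Abstain (-9 → -6). Not NE.
(Delay, Abstain): Faction A can switch to Abstain (-7 → 6). Not NE.

The unique pure-strategy Nash equilibrium is (Abstain, No).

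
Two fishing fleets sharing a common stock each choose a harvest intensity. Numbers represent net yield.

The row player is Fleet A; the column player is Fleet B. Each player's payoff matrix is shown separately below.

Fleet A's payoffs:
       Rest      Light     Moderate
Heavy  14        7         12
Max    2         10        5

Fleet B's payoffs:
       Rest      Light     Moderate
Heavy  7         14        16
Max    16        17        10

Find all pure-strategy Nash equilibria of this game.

Check each profile: it is a Nash equilibrium iff no player can strictly gain by switching unilaterally.
(Heavy, Rest): Fleet B can switch to Light (7 → 14). Not NE.
(Heavy, Light): Fleet A can switch to Max (7 → 10). Not NE.
(Heavy, Moderate): Fleet A gets 12, best alternative 5; Fleet B gets 16, best alternative 14. No profitable deviation — NE.
(Max, Rest): Fleet A can switch to Heavy (2 → 14). Not NE.
(Max, Light): Fleet A gets 10, best alternative 7; Fleet B gets 17, best alternative 16. No profitable deviation — NE.
(Max, Moderate): Fleet A can switch to Heavy (5 → 12). Not NE.

(Heavy, Moderate), (Max, Light)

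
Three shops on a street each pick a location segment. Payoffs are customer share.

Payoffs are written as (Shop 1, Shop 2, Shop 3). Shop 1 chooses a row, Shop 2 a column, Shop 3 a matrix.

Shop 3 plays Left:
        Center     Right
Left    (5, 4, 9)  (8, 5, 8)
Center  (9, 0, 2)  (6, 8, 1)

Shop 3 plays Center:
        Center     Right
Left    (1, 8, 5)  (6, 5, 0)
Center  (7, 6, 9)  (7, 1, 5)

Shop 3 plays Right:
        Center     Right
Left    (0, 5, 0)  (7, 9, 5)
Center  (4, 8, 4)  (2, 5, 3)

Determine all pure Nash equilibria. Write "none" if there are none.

The pure Nash equilibria are (Left, Right, Left), (Center, Center, Center).

(Left, Center, Left): Shop 1 can switch to Center (5 → 9). Not NE.
(Left, Center, Center): Shop 1 can switch to Center (1 → 7). Not NE.
(Left, Center, Right): Shop 1 can switch to Center (0 → 4). Not NE.
(Left, Right, Left): Shop 1 gets 8, best alternative 6; Shop 2 gets 5, best alternative 4; Shop 3 gets 8, best alternative 5. No profitable deviation — NE.
(Left, Right, Center): Shop 1 can switch to Center (6 → 7). Not NE.
(Left, Right, Right): Shop 3 can switch to Left (5 → 8). Not NE.
(Center, Center, Left): Shop 2 can switch to Right (0 → 8). Not NE.
(Center, Center, Center): Shop 1 gets 7, best alternative 1; Shop 2 gets 6, best alternative 1; Shop 3 gets 9, best alternative 4. No profitable deviation — NE.
(Center, Center, Right): Shop 3 can switch to Center (4 → 9). Not NE.
(Center, Right, Left): Shop 1 can switch to Left (6 → 8). Not NE.
(The remaining 2 profiles each have a profitable deviation by the same check.)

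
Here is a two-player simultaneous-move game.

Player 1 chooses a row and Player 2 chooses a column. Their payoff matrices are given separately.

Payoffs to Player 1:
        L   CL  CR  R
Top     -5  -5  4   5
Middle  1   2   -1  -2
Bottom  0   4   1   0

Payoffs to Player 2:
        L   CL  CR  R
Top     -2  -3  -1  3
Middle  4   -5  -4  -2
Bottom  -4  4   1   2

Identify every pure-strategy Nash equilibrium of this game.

Player 1 against L: payoffs -5, 1, 0 → best response Middle.
Player 1 against CL: payoffs -5, 2, 4 → best response Bottom.
Player 1 against CR: payoffs 4, -1, 1 → best response Top.
Player 1 against R: payoffs 5, -2, 0 → best response Top.
Player 2 against Top: payoffs -2, -3, -1, 3 → best response R.
Player 2 against Middle: payoffs 4, -5, -4, -2 → best response L.
Player 2 against Bottom: payoffs -4, 4, 1, 2 → best response CL.
Mutual best responses: (Top, R); (Middle, L); (Bottom, CL).

(Top, R) and (Middle, L) and (Bottom, CL)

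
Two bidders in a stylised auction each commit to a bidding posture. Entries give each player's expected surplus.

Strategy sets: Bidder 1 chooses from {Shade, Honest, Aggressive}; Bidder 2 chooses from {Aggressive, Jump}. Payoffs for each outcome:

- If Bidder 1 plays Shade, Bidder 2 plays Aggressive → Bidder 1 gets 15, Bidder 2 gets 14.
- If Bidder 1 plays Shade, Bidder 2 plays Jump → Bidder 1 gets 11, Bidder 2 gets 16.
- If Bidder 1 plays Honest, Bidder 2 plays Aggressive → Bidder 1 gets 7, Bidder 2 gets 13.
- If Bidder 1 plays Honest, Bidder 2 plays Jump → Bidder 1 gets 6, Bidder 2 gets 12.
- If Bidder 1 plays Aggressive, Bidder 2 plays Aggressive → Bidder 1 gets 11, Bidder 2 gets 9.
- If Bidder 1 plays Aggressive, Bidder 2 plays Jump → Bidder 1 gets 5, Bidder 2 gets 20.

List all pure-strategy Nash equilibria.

The unique pure-strategy Nash equilibrium is (Shade, Jump).

Bidder 1 against Aggressive: payoffs 15, 7, 11 → best response Shade.
Bidder 1 against Jump: payoffs 11, 6, 5 → best response Shade.
Bidder 2 against Shade: payoffs 14, 16 → best response Jump.
Bidder 2 against Honest: payoffs 13, 12 → best response Aggressive.
Bidder 2 against Aggressive: payoffs 9, 20 → best response Jump.
Mutual best responses: (Shade, Jump).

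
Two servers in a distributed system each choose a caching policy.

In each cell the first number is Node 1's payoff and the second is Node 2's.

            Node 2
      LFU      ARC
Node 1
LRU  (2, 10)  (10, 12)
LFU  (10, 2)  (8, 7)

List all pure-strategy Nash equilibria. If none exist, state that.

The unique pure-strategy Nash equilibrium is (LRU, ARC).

Node 1 against LFU: payoffs 2, 10 → best response LFU.
Node 1 against ARC: payoffs 10, 8 → best response LRU.
Node 2 against LRU: payoffs 10, 12 → best response ARC.
Node 2 against LFU: payoffs 2, 7 → best response ARC.
Mutual best responses: (LRU, ARC).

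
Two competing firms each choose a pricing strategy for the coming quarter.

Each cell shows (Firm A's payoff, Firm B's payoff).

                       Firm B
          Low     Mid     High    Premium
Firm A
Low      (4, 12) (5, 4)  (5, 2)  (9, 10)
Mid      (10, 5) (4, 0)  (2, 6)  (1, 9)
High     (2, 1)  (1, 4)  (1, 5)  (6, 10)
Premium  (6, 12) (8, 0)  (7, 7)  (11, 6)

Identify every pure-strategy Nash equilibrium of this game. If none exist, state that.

No pure-strategy Nash equilibrium.

Firm A against Low: payoffs 4, 10, 2, 6 → best response Mid.
Firm A against Mid: payoffs 5, 4, 1, 8 → best response Premium.
Firm A against High: payoffs 5, 2, 1, 7 → best response Premium.
Firm A against Premium: payoffs 9, 1, 6, 11 → best response Premium.
Firm B against Low: payoffs 12, 4, 2, 10 → best response Low.
Firm B against Mid: payoffs 5, 0, 6, 9 → best response Premium.
Firm B against High: payoffs 1, 4, 5, 10 → best response Premium.
Firm B against Premium: payoffs 12, 0, 7, 6 → best response Low.
No profile is a mutual best response for all players.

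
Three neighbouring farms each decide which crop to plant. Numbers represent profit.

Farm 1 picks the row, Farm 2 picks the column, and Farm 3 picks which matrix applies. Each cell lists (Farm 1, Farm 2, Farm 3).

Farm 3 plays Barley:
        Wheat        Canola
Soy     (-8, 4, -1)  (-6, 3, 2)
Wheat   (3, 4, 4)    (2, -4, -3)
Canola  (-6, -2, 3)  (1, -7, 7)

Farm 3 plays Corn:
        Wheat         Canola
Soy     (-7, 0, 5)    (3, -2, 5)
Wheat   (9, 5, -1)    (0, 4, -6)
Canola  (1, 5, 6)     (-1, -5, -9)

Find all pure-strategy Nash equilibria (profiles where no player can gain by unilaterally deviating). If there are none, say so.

(Wheat, Wheat, Barley)

For each player, find the best response to each opponent profile; mutual best responses are the pure NE.
Farm 1 against (Wheat, Barley): payoffs -8, 3, -6 → best response Wheat.
Farm 1 against (Wheat, Corn): payoffs -7, 9, 1 → best response Wheat.
Farm 1 against (Canola, Barley): payoffs -6, 2, 1 → best response Wheat.
Farm 1 against (Canola, Corn): payoffs 3, 0, -1 → best response Soy.
Farm 2 against (Soy, Barley): payoffs 4, 3 → best response Wheat.
Farm 2 against (Soy, Corn): payoffs 0, -2 → best response Wheat.
Farm 2 against (Wheat, Barley): payoffs 4, -4 → best response Wheat.
Farm 2 against (Wheat, Corn): payoffs 5, 4 → best response Wheat.
Farm 2 against (Canola, Barley): payoffs -2, -7 → best response Wheat.
Farm 2 against (Canola, Corn): payoffs 5, -5 → best response Wheat.
Farm 3 against (Soy, Wheat): payoffs -1, 5 → best response Corn.
Farm 3 against (Soy, Canola): payoffs 2, 5 → best response Corn.
Farm 3 against (Wheat, Wheat): payoffs 4, -1 → best response Barley.
Farm 3 against (Wheat, Canola): payoffs -3, -6 → best response Barley.
Farm 3 against (Canola, Wheat): payoffs 3, 6 → best response Corn.
Farm 3 against (Canola, Canola): payoffs 7, -9 → best response Barley.
Mutual best responses: (Wheat, Wheat, Barley).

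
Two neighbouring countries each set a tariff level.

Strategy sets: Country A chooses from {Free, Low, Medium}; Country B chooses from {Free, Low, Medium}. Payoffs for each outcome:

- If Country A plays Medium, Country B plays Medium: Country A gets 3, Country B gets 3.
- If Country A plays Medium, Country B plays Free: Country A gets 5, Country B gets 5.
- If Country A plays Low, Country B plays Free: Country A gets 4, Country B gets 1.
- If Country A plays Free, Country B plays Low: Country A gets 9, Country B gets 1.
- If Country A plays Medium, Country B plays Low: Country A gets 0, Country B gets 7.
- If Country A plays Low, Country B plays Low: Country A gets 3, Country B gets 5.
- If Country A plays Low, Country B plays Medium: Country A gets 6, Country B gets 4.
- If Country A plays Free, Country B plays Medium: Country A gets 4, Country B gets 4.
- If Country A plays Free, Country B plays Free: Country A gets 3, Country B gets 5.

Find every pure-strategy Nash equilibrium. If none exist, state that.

Country A against Free: payoffs 3, 4, 5 → best response Medium.
Country A against Low: payoffs 9, 3, 0 → best response Free.
Country A against Medium: payoffs 4, 6, 3 → best response Low.
Country B against Free: payoffs 5, 1, 4 → best response Free.
Country B against Low: payoffs 1, 5, 4 → best response Low.
Country B against Medium: payoffs 5, 7, 3 → best response Low.
No profile is a mutual best response for all players.

There is no pure-strategy Nash equilibrium.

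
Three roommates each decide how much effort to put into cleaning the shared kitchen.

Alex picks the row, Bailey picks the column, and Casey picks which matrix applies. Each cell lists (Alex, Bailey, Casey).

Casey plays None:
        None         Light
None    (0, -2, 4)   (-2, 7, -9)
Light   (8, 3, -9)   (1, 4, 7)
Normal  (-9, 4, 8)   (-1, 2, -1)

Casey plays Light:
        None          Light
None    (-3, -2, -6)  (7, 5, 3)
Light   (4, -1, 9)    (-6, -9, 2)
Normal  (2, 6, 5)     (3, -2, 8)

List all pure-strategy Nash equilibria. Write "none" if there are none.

Alex against (None, None): payoffs 0, 8, -9 → best response Light.
Alex against (None, Light): payoffs -3, 4, 2 → best response Light.
Alex against (Light, None): payoffs -2, 1, -1 → best response Light.
Alex against (Light, Light): payoffs 7, -6, 3 → best response None.
Bailey against (None, None): payoffs -2, 7 → best response Light.
Bailey against (None, Light): payoffs -2, 5 → best response Light.
Bailey against (Light, None): payoffs 3, 4 → best response Light.
Bailey against (Light, Light): payoffs -1, -9 → best response None.
Bailey against (Normal, None): payoffs 4, 2 → best response None.
Bailey against (Normal, Light): payoffs 6, -2 → best response None.
Casey against (None, None): payoffs 4, -6 → best response None.
Casey against (None, Light): payoffs -9, 3 → best response Light.
Casey against (Light, None): payoffs -9, 9 → best response Light.
Casey against (Light, Light): payoffs 7, 2 → best response None.
Casey against (Normal, None): payoffs 8, 5 → best response None.
Casey against (Normal, Light): payoffs -1, 8 → best response Light.
Mutual best responses: (None, Light, Light); (Light, None, Light); (Light, Light, None).

(None, Light, Light) and (Light, None, Light) and (Light, Light, None)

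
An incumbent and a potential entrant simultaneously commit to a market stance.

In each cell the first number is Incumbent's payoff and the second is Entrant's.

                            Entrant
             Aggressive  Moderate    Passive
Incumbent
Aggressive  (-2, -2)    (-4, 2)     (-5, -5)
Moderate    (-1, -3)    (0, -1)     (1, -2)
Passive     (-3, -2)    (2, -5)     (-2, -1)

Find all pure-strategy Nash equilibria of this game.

No pure-strategy Nash equilibrium.

Mark each player's best response to every combination of opponents' strategies; a profile where every player is best-responding is a pure Nash equilibrium.
Incumbent against Aggressive: payoffs -2, -1, -3 → best response Moderate.
Incumbent against Moderate: payoffs -4, 0, 2 → best response Passive.
Incumbent against Passive: payoffs -5, 1, -2 → best response Moderate.
Entrant against Aggressive: payoffs -2, 2, -5 → best response Moderate.
Entrant against Moderate: payoffs -3, -1, -2 → best response Moderate.
Entrant against Passive: payoffs -2, -5, -1 → best response Passive.
No profile is a mutual best response for all players.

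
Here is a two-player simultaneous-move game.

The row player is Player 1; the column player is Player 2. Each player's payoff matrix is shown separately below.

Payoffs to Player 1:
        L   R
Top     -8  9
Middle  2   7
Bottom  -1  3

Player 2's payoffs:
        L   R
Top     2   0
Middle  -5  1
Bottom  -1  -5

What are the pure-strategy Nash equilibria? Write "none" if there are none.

This game has no pure Nash equilibrium.

Player 1 against L: payoffs -8, 2, -1 → best response Middle.
Player 1 against R: payoffs 9, 7, 3 → best response Top.
Player 2 against Top: payoffs 2, 0 → best response L.
Player 2 against Middle: payoffs -5, 1 → best response R.
Player 2 against Bottom: payoffs -1, -5 → best response L.
No profile is a mutual best response for all players.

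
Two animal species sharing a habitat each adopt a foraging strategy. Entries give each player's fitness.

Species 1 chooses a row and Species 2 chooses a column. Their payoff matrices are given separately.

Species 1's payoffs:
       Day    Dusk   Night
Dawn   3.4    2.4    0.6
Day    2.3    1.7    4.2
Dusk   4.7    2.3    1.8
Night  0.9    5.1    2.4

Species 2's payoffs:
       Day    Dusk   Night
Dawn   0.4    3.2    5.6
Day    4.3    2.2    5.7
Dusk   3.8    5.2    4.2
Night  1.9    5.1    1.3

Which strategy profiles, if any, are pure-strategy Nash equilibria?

(Day, Night) and (Night, Dusk)

(Dawn, Day): Species 1 can switch to Dusk (3.4 → 4.7). Not NE.
(Dawn, Dusk): Species 1 can switch to Night (2.4 → 5.1). Not NE.
(Dawn, Night): Species 1 can switch to Day (0.6 → 4.2). Not NE.
(Day, Day): Species 1 can switch to Dawn (2.3 → 3.4). Not NE.
(Day, Dusk): Species 1 can switch to Dawn (1.7 → 2.4). Not NE.
(Day, Night): Species 1 gets 4.2, best alternative 2.4; Species 2 gets 5.7, best alternative 4.3. No profitable deviation — NE.
(Dusk, Day): Species 2 can switch to Dusk (3.8 → 5.2). Not NE.
(Night, Dusk): Species 1 gets 5.1, best alternative 2.4; Species 2 gets 5.1, best alternative 1.9. No profitable deviation — NE.
(The remaining 4 profiles each have a profitable deviation by the same check.)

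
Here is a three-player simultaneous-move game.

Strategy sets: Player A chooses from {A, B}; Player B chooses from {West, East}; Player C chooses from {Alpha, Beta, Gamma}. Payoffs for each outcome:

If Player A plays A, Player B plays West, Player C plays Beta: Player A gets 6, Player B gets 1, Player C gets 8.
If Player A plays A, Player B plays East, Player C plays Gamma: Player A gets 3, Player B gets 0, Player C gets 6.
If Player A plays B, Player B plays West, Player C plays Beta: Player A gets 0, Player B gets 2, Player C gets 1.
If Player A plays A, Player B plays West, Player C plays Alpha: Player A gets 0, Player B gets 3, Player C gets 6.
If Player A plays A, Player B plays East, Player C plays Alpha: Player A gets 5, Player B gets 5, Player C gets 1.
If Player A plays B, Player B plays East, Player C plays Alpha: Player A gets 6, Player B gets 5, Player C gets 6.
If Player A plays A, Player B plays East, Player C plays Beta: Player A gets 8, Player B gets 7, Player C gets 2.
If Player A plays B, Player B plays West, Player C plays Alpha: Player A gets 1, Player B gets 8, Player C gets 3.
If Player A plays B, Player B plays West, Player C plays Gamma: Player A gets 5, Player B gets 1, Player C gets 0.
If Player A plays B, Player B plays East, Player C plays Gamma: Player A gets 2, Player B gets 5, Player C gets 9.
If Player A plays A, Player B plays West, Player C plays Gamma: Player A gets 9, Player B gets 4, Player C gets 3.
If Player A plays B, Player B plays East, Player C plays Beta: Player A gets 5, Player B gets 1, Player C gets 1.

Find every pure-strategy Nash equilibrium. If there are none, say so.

Pure NE: (B, West, Alpha)

Player A against (West, Alpha): payoffs 0, 1 → best response B.
Player A against (West, Beta): payoffs 6, 0 → best response A.
Player A against (West, Gamma): payoffs 9, 5 → best response A.
Player A against (East, Alpha): payoffs 5, 6 → best response B.
Player A against (East, Beta): payoffs 8, 5 → best response A.
Player A against (East, Gamma): payoffs 3, 2 → best response A.
Player B against (A, Alpha): payoffs 3, 5 → best response East.
Player B against (A, Beta): payoffs 1, 7 → best response East.
Player B against (A, Gamma): payoffs 4, 0 → best response West.
Player B against (B, Alpha): payoffs 8, 5 → best response West.
Player B against (B, Beta): payoffs 2, 1 → best response West.
Player B against (B, Gamma): payoffs 1, 5 → best response East.
Player C against (A, West): payoffs 6, 8, 3 → best response Beta.
Player C against (A, East): payoffs 1, 2, 6 → best response Gamma.
Player C against (B, West): payoffs 3, 1, 0 → best response Alpha.
Player C against (B, East): payoffs 6, 1, 9 → best response Gamma.
Mutual best responses: (B, West, Alpha).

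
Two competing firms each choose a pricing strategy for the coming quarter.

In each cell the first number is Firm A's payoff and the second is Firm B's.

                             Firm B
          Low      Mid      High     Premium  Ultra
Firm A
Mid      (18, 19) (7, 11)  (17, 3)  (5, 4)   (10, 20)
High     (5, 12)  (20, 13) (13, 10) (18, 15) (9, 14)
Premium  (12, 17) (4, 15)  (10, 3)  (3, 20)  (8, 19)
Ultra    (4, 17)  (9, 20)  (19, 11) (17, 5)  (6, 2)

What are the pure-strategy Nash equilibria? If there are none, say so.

Firm A against Low: payoffs 18, 5, 12, 4 → best response Mid.
Firm A against Mid: payoffs 7, 20, 4, 9 → best response High.
Firm A against High: payoffs 17, 13, 10, 19 → best response Ultra.
Firm A against Premium: payoffs 5, 18, 3, 17 → best response High.
Firm A against Ultra: payoffs 10, 9, 8, 6 → best response Mid.
Firm B against Mid: payoffs 19, 11, 3, 4, 20 → best response Ultra.
Firm B against High: payoffs 12, 13, 10, 15, 14 → best response Premium.
Firm B against Premium: payoffs 17, 15, 3, 20, 19 → best response Premium.
Firm B against Ultra: payoffs 17, 20, 11, 5, 2 → best response Mid.
Mutual best responses: (Mid, Ultra); (High, Premium).

The pure Nash equilibria are (Mid, Ultra); (High, Premium).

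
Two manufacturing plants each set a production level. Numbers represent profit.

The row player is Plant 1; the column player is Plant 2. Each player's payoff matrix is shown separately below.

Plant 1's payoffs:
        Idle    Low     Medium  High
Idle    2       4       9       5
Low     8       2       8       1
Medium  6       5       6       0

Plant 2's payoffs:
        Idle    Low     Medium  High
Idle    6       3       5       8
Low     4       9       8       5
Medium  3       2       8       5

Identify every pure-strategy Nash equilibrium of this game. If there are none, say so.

Plant 1 against Idle: payoffs 2, 8, 6 → best response Low.
Plant 1 against Low: payoffs 4, 2, 5 → best response Medium.
Plant 1 against Medium: payoffs 9, 8, 6 → best response Idle.
Plant 1 against High: payoffs 5, 1, 0 → best response Idle.
Plant 2 against Idle: payoffs 6, 3, 5, 8 → best response High.
Plant 2 against Low: payoffs 4, 9, 8, 5 → best response Low.
Plant 2 against Medium: payoffs 3, 2, 8, 5 → best response Medium.
Mutual best responses: (Idle, High).

(Idle, High)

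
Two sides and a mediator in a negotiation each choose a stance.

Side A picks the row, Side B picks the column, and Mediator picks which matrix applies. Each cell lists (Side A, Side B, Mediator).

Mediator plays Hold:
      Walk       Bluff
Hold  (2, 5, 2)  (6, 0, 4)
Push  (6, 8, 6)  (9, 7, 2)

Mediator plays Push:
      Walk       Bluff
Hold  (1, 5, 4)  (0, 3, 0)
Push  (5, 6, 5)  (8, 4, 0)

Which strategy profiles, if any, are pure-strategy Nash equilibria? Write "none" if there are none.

(Hold, Walk, Hold): Side A can switch to Push (2 → 6). Not NE.
(Hold, Walk, Push): Side A can switch to Push (1 → 5). Not NE.
(Hold, Bluff, Hold): Side A can switch to Push (6 → 9). Not NE.
(Hold, Bluff, Push): Side A can switch to Push (0 → 8). Not NE.
(Push, Walk, Hold): Side A gets 6, best alternative 2; Side B gets 8, best alternative 7; Mediator gets 6, best alternative 5. No profitable deviation — NE.
(Push, Walk, Push): Mediator can switch to Hold (5 → 6). Not NE.
(Push, Bluff, Hold): Side B can switch to Walk (7 → 8). Not NE.
(Push, Bluff, Push): Side B can switch to Walk (4 → 6). Not NE.

(Push, Walk, Hold)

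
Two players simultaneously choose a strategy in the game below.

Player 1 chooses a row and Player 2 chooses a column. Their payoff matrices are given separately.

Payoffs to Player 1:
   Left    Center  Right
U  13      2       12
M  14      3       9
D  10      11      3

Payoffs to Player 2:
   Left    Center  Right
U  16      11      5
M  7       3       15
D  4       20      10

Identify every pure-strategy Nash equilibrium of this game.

The unique pure-strategy Nash equilibrium is (D, Center).

For each player, find the best response to each opponent profile; mutual best responses are the pure NE.
Player 1 against Left: payoffs 13, 14, 10 → best response M.
Player 1 against Center: payoffs 2, 3, 11 → best response D.
Player 1 against Right: payoffs 12, 9, 3 → best response U.
Player 2 against U: payoffs 16, 11, 5 → best response Left.
Player 2 against M: payoffs 7, 3, 15 → best response Right.
Player 2 against D: payoffs 4, 20, 10 → best response Center.
Mutual best responses: (D, Center).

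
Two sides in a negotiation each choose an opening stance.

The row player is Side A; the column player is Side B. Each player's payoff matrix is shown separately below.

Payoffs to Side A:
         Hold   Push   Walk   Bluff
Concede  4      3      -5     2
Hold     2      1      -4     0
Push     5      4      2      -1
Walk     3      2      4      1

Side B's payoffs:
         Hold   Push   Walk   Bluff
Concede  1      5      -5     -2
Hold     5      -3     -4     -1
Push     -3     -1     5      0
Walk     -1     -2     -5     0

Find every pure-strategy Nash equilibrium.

none

(Concede, Hold): Side A can switch to Push (4 → 5). Not NE.
(Concede, Push): Side A can switch to Push (3 → 4). Not NE.
(Concede, Walk): Side A can switch to Hold (-5 → -4). Not NE.
(Concede, Bluff): Side B can switch to Hold (-2 → 1). Not NE.
(Hold, Hold): Side A can switch to Concede (2 → 4). Not NE.
(Hold, Push): Side A can switch to Concede (1 → 3). Not NE.
(Hold, Walk): Side A can switch to Push (-4 → 2). Not NE.
(Hold, Bluff): Side A can switch to Concede (0 → 2). Not NE.
(Push, Hold): Side B can switch to Push (-3 → -1). Not NE.
(Push, Push): Side B can switch to Walk (-1 → 5). Not NE.
(Push, Walk): Side A can switch to Walk (2 → 4). Not NE.
(Push, Bluff): Side A can switch to Concede (-1 → 2). Not NE.
(The remaining 4 profiles each have a profitable deviation by the same check.)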